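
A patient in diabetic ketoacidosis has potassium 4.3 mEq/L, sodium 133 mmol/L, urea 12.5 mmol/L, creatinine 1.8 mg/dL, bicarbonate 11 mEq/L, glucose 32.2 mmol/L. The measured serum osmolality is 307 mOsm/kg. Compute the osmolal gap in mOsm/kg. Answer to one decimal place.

Calculated osmolality = 2·Na + glucose + urea
= 2·133 + 32.2 + 12.5
= 266 + 32.20 + 12.50
= 310.7 mOsm/kg ≈ 310.7 mOsm/kg
Osmolar gap = measured − calculated = 307 − 310.7 = -3.7 mOsm/kg

-3.7 mOsm/kg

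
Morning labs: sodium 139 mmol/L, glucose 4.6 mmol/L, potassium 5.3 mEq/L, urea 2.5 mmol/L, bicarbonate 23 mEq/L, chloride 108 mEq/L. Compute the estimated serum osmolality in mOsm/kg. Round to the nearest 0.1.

285.1 mOsm/kg

Calculated osmolality = 2·Na + glucose + urea
= 2·139 + 4.6 + 2.5
= 278 + 4.60 + 2.50
= 285.1 mOsm/kg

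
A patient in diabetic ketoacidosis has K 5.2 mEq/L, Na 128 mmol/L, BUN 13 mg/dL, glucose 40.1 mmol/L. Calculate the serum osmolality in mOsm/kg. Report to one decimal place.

Calculated osmolality = 2·Na + glucose + BUN/2.8
= 2·128 + 40.1 + 13/2.8
= 256 + 40.10 + 4.64
= 300.74 mOsm/kg

300.7 mOsm/kg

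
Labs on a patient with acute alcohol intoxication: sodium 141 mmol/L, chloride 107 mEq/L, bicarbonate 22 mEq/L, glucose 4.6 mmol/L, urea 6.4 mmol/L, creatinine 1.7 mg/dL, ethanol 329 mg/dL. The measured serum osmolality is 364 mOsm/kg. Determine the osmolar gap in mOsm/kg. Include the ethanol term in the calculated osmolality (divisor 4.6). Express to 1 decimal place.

Calculated osmolality = 2·Na + glucose + urea + ethanol/4.6
= 2·141 + 4.6 + 6.4 + 329/4.6
= 282 + 4.60 + 6.40 + 71.52
= 364.52 mOsm/kg ≈ 364.5 mOsm/kg
Osmolar gap = measured − calculated = 364 − 364.5 = -0.5 mOsm/kg

-0.5 mOsm/kg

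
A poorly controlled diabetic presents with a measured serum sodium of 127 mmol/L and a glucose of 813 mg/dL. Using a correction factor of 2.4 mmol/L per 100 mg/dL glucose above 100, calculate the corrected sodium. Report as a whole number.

144 mmol/L

Corrected Na = measured Na + 2.4 · (glucose − 100)/100
= 127 + 2.4 · (813 − 100)/100
= 127 + 17.1
= 144.1 mmol/L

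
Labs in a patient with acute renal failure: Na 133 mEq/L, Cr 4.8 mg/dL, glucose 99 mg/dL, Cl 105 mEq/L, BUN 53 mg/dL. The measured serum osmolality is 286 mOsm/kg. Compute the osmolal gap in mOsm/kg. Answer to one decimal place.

-4.4 mOsm/kg

Calculated osmolality = 2·Na + glucose/18 + BUN/2.8
= 2·133 + 99/18 + 53/2.8
= 266 + 5.50 + 18.93
= 290.43 mOsm/kg ≈ 290.4 mOsm/kg
Osmolar gap = measured − calculated = 286 − 290.4 = -4.4 mOsm/kg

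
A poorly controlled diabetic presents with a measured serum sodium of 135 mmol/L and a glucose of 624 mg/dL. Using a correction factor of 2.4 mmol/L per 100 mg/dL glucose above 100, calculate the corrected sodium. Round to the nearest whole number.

Corrected Na = measured Na + 2.4 · (glucose − 100)/100
= 135 + 2.4 · (624 − 100)/100
= 135 + 12.6
= 147.6 mmol/L

148 mmol/L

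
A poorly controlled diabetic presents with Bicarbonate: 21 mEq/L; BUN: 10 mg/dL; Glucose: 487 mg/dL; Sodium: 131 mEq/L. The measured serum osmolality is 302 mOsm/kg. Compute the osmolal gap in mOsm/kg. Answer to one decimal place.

9.4 mOsm/kg

Calculated osmolality = 2·Na + glucose/18 + BUN/2.8
= 2·131 + 487/18 + 10/2.8
= 262 + 27.06 + 3.57
= 292.63 mOsm/kg ≈ 292.6 mOsm/kg
Osmolar gap = measured − calculated = 302 − 292.6 = 9.4 mOsm/kg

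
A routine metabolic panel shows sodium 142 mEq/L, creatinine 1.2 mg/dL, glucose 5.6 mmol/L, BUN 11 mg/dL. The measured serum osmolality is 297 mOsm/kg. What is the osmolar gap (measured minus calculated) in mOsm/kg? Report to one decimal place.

3.5 mOsm/kg

Calculated osmolality = 2·Na + glucose + BUN/2.8
= 2·142 + 5.6 + 11/2.8
= 284 + 5.60 + 3.93
= 293.53 mOsm/kg ≈ 293.5 mOsm/kg
Osmolar gap = measured − calculated = 297 − 293.5 = 3.5 mOsm/kg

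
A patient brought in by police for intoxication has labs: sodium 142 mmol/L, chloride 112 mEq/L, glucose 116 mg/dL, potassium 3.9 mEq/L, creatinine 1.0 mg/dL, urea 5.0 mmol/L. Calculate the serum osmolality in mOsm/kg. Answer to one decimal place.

295.4 mOsm/kg

Calculated osmolality = 2·Na + glucose/18 + urea
= 2·142 + 116/18 + 5
= 284 + 6.44 + 5
= 295.44 mOsm/kg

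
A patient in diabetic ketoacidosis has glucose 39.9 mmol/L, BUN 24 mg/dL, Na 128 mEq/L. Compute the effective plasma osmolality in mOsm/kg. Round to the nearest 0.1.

Effective osmolality excludes urea (freely permeant across cell membranes):
2·Na + glucose
= 2·128 + 39.9
= 256 + 39.9
= 295.9 mOsm/kg

295.9 mOsm/kg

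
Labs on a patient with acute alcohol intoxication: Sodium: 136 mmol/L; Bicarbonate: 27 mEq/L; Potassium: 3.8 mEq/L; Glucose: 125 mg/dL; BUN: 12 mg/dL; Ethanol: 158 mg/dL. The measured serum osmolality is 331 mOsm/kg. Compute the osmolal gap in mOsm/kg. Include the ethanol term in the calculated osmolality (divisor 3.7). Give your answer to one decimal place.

5.1 mOsm/kg

Calculated osmolality = 2·Na + glucose/18 + BUN/2.8 + ethanol/3.7
= 2·136 + 125/18 + 12/2.8 + 158/3.7
= 272 + 6.94 + 4.29 + 42.70
= 325.93 mOsm/kg ≈ 325.9 mOsm/kg
Osmolar gap = measured − calculated = 331 − 325.9 = 5.1 mOsm/kg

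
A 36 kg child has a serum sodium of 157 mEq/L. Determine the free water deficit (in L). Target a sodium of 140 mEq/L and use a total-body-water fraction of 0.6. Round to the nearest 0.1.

TBW = 0.6 · 36 = 21.6 L
Free water deficit = TBW · (Na/140 − 1)
= 21.6 · (157/140 − 1)
= 21.6 · 0.1214
= 2.62 L

2.6 L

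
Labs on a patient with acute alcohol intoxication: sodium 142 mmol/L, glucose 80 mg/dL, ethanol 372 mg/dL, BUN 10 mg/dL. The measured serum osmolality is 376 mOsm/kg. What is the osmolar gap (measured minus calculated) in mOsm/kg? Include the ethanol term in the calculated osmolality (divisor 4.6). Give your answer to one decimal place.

3.1 mOsm/kg

Calculated osmolality = 2·Na + glucose/18 + BUN/2.8 + ethanol/4.6
= 2·142 + 80/18 + 10/2.8 + 372/4.6
= 284 + 4.44 + 3.57 + 80.87
= 372.88 mOsm/kg ≈ 372.9 mOsm/kg
Osmolar gap = measured − calculated = 376 − 372.9 = 3.1 mOsm/kg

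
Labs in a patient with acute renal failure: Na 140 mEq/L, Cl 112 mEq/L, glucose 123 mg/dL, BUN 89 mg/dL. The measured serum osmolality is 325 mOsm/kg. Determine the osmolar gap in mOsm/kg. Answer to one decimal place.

Calculated osmolality = 2·Na + glucose/18 + BUN/2.8
= 2·140 + 123/18 + 89/2.8
= 280 + 6.83 + 31.79
= 318.62 mOsm/kg ≈ 318.6 mOsm/kg
Osmolar gap = measured − calculated = 325 − 318.6 = 6.4 mOsm/kg

6.4 mOsm/kg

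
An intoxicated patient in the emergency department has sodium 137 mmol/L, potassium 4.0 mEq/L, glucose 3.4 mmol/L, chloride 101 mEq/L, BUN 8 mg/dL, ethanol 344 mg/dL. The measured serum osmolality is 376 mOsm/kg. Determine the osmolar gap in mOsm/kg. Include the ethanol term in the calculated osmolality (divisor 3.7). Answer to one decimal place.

2.8 mOsm/kg

Calculated osmolality = 2·Na + glucose + BUN/2.8 + ethanol/3.7
= 2·137 + 3.4 + 8/2.8 + 344/3.7
= 274 + 3.40 + 2.86 + 92.97
= 373.23 mOsm/kg ≈ 373.2 mOsm/kg
Osmolar gap = measured − calculated = 376 − 373.2 = 2.8 mOsm/kg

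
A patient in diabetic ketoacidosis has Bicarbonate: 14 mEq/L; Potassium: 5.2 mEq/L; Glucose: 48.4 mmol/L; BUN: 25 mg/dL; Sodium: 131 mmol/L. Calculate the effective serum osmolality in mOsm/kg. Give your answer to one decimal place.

Effective osmolality excludes urea (freely permeant across cell membranes):
2·Na + glucose
= 2·131 + 48.4
= 262 + 48.4
= 310.4 mOsm/kg

310.4 mOsm/kg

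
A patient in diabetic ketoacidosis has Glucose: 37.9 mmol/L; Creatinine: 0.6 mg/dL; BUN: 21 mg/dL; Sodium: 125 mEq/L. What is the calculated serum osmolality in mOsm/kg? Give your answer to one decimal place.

Calculated osmolality = 2·Na + glucose + BUN/2.8
= 2·125 + 37.9 + 21/2.8
= 250 + 37.90 + 7.50
= 295.4 mOsm/kg

295.4 mOsm/kg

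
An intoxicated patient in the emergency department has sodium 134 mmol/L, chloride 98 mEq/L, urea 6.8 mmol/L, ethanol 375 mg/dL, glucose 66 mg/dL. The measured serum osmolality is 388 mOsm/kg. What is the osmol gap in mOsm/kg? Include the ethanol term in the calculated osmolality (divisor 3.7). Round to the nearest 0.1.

Calculated osmolality = 2·Na + glucose/18 + urea + ethanol/3.7
= 2·134 + 66/18 + 6.8 + 375/3.7
= 268 + 3.67 + 6.80 + 101.35
= 379.82 mOsm/kg ≈ 379.8 mOsm/kg
Osmolar gap = measured − calculated = 388 − 379.8 = 8.2 mOsm/kg

8.2 mOsm/kg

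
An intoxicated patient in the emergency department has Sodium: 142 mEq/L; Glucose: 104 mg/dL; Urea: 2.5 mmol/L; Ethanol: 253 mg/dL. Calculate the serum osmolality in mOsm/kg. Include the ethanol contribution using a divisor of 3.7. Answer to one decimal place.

360.7 mOsm/kg

Calculated osmolality = 2·Na + glucose/18 + urea + ethanol/3.7
= 2·142 + 104/18 + 2.5 + 253/3.7
= 284 + 5.78 + 2.50 + 68.38
= 360.66 mOsm/kg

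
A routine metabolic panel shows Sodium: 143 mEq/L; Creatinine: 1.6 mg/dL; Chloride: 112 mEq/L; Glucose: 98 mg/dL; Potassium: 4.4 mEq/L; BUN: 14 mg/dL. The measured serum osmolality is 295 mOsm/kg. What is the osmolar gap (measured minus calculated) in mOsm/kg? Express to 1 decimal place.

-1.4 mOsm/kg

Calculated osmolality = 2·Na + glucose/18 + BUN/2.8
= 2·143 + 98/18 + 14/2.8
= 286 + 5.44 + 5
= 296.44 mOsm/kg ≈ 296.4 mOsm/kg
Osmolar gap = measured − calculated = 295 − 296.4 = -1.4 mOsm/kg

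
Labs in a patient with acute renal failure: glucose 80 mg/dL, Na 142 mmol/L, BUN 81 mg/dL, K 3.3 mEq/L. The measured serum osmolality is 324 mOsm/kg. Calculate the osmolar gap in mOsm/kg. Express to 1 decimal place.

Calculated osmolality = 2·Na + glucose/18 + BUN/2.8
= 2·142 + 80/18 + 81/2.8
= 284 + 4.44 + 28.93
= 317.37 mOsm/kg ≈ 317.4 mOsm/kg
Osmolar gap = measured − calculated = 324 − 317.4 = 6.6 mOsm/kg

6.6 mOsm/kg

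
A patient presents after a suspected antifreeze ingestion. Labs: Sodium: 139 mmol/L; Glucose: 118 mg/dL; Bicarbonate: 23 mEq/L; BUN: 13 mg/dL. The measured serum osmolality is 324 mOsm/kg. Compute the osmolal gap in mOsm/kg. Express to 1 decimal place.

Calculated osmolality = 2·Na + glucose/18 + BUN/2.8
= 2·139 + 118/18 + 13/2.8
= 278 + 6.56 + 4.64
= 289.2 mOsm/kg ≈ 289.2 mOsm/kg
Osmolar gap = measured − calculated = 324 − 289.2 = 34.8 mOsm/kg

34.8 mOsm/kg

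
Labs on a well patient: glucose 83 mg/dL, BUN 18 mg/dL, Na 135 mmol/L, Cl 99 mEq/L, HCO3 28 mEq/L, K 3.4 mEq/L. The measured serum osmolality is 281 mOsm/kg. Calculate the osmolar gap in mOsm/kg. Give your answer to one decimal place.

0.0 mOsm/kg

Calculated osmolality = 2·Na + glucose/18 + BUN/2.8
= 2·135 + 83/18 + 18/2.8
= 270 + 4.61 + 6.43
= 281.04 mOsm/kg ≈ 281.0 mOsm/kg
Osmolar gap = measured − calculated = 281 − 281.0 = 0.0 mOsm/kg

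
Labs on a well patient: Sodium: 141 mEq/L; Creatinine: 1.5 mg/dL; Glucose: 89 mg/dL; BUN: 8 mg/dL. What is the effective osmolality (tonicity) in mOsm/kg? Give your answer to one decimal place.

286.9 mOsm/kg

Effective osmolality excludes urea (freely permeant across cell membranes):
2·Na + glucose/18
= 2·141 + 89/18
= 282 + 4.94
= 286.94 mOsm/kg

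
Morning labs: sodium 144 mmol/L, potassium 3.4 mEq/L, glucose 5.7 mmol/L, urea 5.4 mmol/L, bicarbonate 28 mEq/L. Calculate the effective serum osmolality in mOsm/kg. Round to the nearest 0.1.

293.7 mOsm/kg

Effective osmolality excludes urea (freely permeant across cell membranes):
2·Na + glucose
= 2·144 + 5.7
= 288 + 5.7
= 293.7 mOsm/kg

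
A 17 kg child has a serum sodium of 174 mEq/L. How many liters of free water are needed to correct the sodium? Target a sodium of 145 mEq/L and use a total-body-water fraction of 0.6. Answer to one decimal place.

TBW = 0.6 · 17 = 10.2 L
Free water deficit = TBW · (Na/145 − 1)
= 10.2 · (174/145 − 1)
= 10.2 · 0.2
= 2.04 L

2.0 L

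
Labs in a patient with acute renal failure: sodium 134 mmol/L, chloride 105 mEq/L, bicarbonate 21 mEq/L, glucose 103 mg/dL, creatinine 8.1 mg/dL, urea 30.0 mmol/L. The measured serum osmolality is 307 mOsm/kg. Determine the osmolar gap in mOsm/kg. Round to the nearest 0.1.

3.3 mOsm/kg

Calculated osmolality = 2·Na + glucose/18 + urea
= 2·134 + 103/18 + 30
= 268 + 5.72 + 30
= 303.72 mOsm/kg ≈ 303.7 mOsm/kg
Osmolar gap = measured − calculated = 307 − 303.7 = 3.3 mOsm/kg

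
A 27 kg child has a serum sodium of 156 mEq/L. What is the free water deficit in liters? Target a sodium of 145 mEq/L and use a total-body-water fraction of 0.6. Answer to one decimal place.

TBW = 0.6 · 27 = 16.2 L
Free water deficit = TBW · (Na/145 − 1)
= 16.2 · (156/145 − 1)
= 16.2 · 0.0759
= 1.23 L

1.2 L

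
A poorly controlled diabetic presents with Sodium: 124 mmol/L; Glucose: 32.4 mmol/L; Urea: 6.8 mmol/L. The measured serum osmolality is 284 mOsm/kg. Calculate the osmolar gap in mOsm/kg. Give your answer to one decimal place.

-3.2 mOsm/kg

Calculated osmolality = 2·Na + glucose + urea
= 2·124 + 32.4 + 6.8
= 248 + 32.40 + 6.80
= 287.2 mOsm/kg ≈ 287.2 mOsm/kg
Osmolar gap = measured − calculated = 284 − 287.2 = -3.2 mOsm/kg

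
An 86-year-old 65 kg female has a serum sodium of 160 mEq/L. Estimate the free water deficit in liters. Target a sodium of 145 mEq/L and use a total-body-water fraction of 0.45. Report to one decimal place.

3.0 L

TBW = 0.45 · 65 = 29.25 L
Free water deficit = TBW · (Na/145 − 1)
= 29.25 · (160/145 − 1)
= 29.25 · 0.1034
= 3.02 L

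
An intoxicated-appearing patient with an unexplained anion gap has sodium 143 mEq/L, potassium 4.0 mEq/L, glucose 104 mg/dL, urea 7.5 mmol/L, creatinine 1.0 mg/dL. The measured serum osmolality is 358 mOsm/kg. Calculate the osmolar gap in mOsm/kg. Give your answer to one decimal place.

58.7 mOsm/kg

Calculated osmolality = 2·Na + glucose/18 + urea
= 2·143 + 104/18 + 7.5
= 286 + 5.78 + 7.50
= 299.28 mOsm/kg ≈ 299.3 mOsm/kg
Osmolar gap = measured − calculated = 358 − 299.3 = 58.7 mOsm/kg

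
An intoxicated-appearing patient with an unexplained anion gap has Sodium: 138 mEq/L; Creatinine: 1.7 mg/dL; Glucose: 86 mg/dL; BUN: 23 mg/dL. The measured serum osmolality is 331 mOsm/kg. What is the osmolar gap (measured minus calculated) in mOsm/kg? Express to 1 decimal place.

42.0 mOsm/kg

Calculated osmolality = 2·Na + glucose/18 + BUN/2.8
= 2·138 + 86/18 + 23/2.8
= 276 + 4.78 + 8.21
= 288.99 mOsm/kg ≈ 289.0 mOsm/kg
Osmolar gap = measured − calculated = 331 − 289.0 = 42.0 mOsm/kg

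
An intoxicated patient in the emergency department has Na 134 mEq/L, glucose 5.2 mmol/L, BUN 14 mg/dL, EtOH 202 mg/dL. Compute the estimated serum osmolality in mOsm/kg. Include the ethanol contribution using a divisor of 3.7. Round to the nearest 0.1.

Calculated osmolality = 2·Na + glucose + BUN/2.8 + ethanol/3.7
= 2·134 + 5.2 + 14/2.8 + 202/3.7
= 268 + 5.20 + 5 + 54.59
= 332.79 mOsm/kg

332.8 mOsm/kg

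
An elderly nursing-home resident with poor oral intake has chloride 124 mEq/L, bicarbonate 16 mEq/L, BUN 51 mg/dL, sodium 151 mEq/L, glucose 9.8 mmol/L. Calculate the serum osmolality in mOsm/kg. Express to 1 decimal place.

Calculated osmolality = 2·Na + glucose + BUN/2.8
= 2·151 + 9.8 + 51/2.8
= 302 + 9.80 + 18.21
= 330.01 mOsm/kg

330.0 mOsm/kg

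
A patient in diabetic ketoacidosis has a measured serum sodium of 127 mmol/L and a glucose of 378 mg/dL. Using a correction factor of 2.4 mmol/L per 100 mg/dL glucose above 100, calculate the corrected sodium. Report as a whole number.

134 mmol/L

Corrected Na = measured Na + 2.4 · (glucose − 100)/100
= 127 + 2.4 · (378 − 100)/100
= 127 + 6.7
= 133.7 mmol/L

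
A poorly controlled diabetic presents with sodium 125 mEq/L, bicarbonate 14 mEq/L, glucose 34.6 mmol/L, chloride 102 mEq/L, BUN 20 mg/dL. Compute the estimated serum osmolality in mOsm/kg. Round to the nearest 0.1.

Calculated osmolality = 2·Na + glucose + BUN/2.8
= 2·125 + 34.6 + 20/2.8
= 250 + 34.60 + 7.14
= 291.74 mOsm/kg

291.7 mOsm/kg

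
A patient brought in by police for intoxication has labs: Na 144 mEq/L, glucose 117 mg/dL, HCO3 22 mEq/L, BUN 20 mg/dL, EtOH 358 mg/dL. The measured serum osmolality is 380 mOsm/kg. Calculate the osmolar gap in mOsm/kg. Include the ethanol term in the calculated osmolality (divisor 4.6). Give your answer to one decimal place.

Calculated osmolality = 2·Na + glucose/18 + BUN/2.8 + ethanol/4.6
= 2·144 + 117/18 + 20/2.8 + 358/4.6
= 288 + 6.50 + 7.14 + 77.83
= 379.47 mOsm/kg ≈ 379.5 mOsm/kg
Osmolar gap = measured − calculated = 380 − 379.5 = 0.5 mOsm/kg

0.5 mOsm/kg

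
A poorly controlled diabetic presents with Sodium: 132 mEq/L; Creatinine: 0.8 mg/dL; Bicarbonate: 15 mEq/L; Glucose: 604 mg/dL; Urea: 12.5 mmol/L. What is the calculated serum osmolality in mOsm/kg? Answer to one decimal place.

310.1 mOsm/kg

Calculated osmolality = 2·Na + glucose/18 + urea
= 2·132 + 604/18 + 12.5
= 264 + 33.56 + 12.50
= 310.06 mOsm/kg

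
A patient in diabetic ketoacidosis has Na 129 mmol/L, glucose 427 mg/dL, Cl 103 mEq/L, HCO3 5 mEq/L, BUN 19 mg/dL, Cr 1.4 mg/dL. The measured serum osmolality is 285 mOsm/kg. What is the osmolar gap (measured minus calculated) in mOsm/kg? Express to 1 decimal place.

-3.5 mOsm/kg

Calculated osmolality = 2·Na + glucose/18 + BUN/2.8
= 2·129 + 427/18 + 19/2.8
= 258 + 23.72 + 6.79
= 288.51 mOsm/kg ≈ 288.5 mOsm/kg
Osmolar gap = measured − calculated = 285 − 288.5 = -3.5 mOsm/kg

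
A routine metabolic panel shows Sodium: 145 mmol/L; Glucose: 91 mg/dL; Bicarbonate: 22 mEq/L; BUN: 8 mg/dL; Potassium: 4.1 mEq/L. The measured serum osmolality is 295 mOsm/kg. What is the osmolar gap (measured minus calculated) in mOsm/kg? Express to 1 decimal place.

-2.9 mOsm/kg

Calculated osmolality = 2·Na + glucose/18 + BUN/2.8
= 2·145 + 91/18 + 8/2.8
= 290 + 5.06 + 2.86
= 297.92 mOsm/kg ≈ 297.9 mOsm/kg
Osmolar gap = measured − calculated = 295 − 297.9 = -2.9 mOsm/kg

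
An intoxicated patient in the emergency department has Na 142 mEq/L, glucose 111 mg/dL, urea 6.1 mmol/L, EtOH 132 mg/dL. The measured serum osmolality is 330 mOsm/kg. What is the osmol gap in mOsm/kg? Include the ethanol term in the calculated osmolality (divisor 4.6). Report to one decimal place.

5.0 mOsm/kg

Calculated osmolality = 2·Na + glucose/18 + urea + ethanol/4.6
= 2·142 + 111/18 + 6.1 + 132/4.6
= 284 + 6.17 + 6.10 + 28.70
= 324.97 mOsm/kg ≈ 325.0 mOsm/kg
Osmolar gap = measured − calculated = 330 − 325.0 = 5.0 mOsm/kg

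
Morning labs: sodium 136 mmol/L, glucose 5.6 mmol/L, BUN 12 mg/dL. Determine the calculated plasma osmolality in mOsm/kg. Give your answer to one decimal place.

Calculated osmolality = 2·Na + glucose + BUN/2.8
= 2·136 + 5.6 + 12/2.8
= 272 + 5.60 + 4.29
= 281.89 mOsm/kg

281.9 mOsm/kg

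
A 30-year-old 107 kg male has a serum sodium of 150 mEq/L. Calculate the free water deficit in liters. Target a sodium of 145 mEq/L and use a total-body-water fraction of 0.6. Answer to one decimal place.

2.2 L

TBW = 0.6 · 107 = 64.2 L
Free water deficit = TBW · (Na/145 − 1)
= 64.2 · (150/145 − 1)
= 64.2 · 0.0345
= 2.21 L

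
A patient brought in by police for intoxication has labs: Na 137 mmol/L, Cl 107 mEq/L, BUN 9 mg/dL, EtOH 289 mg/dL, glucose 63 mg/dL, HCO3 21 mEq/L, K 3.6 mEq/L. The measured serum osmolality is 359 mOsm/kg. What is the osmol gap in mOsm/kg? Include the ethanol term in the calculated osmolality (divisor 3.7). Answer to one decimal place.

0.2 mOsm/kg

Calculated osmolality = 2·Na + glucose/18 + BUN/2.8 + ethanol/3.7
= 2·137 + 63/18 + 9/2.8 + 289/3.7
= 274 + 3.50 + 3.21 + 78.11
= 358.82 mOsm/kg ≈ 358.8 mOsm/kg
Osmolar gap = measured − calculated = 359 − 358.8 = 0.2 mOsm/kg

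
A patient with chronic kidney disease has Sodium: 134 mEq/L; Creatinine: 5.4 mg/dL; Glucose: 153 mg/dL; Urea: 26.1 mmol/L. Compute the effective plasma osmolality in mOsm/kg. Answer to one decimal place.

276.5 mOsm/kg

Effective osmolality excludes urea (freely permeant across cell membranes):
2·Na + glucose/18
= 2·134 + 153/18
= 268 + 8.5
= 276.5 mOsm/kg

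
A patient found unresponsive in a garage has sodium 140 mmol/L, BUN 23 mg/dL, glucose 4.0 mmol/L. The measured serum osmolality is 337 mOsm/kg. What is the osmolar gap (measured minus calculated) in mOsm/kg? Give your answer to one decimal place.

44.8 mOsm/kg

Calculated osmolality = 2·Na + glucose + BUN/2.8
= 2·140 + 4 + 23/2.8
= 280 + 4 + 8.21
= 292.21 mOsm/kg ≈ 292.2 mOsm/kg
Osmolar gap = measured − calculated = 337 − 292.2 = 44.8 mOsm/kg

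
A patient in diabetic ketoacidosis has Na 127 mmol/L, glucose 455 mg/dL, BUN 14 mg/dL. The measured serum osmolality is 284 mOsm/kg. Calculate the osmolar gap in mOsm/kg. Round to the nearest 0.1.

-0.3 mOsm/kg

Calculated osmolality = 2·Na + glucose/18 + BUN/2.8
= 2·127 + 455/18 + 14/2.8
= 254 + 25.28 + 5
= 284.28 mOsm/kg ≈ 284.3 mOsm/kg
Osmolar gap = measured − calculated = 284 − 284.3 = -0.3 mOsm/kg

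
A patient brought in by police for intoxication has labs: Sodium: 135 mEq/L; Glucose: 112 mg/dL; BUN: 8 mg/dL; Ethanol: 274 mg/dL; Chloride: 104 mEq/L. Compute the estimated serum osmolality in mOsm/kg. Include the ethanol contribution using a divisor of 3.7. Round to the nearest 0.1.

353.1 mOsm/kg

Calculated osmolality = 2·Na + glucose/18 + BUN/2.8 + ethanol/3.7
= 2·135 + 112/18 + 8/2.8 + 274/3.7
= 270 + 6.22 + 2.86 + 74.05
= 353.13 mOsm/kg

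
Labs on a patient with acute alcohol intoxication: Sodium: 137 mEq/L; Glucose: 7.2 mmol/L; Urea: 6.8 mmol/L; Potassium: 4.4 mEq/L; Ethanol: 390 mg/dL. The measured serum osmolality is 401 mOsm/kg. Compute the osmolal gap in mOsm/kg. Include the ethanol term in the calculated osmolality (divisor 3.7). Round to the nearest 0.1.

7.6 mOsm/kg

Calculated osmolality = 2·Na + glucose + urea + ethanol/3.7
= 2·137 + 7.2 + 6.8 + 390/3.7
= 274 + 7.20 + 6.80 + 105.41
= 393.41 mOsm/kg ≈ 393.4 mOsm/kg
Osmolar gap = measured − calculated = 401 − 393.4 = 7.6 mOsm/kg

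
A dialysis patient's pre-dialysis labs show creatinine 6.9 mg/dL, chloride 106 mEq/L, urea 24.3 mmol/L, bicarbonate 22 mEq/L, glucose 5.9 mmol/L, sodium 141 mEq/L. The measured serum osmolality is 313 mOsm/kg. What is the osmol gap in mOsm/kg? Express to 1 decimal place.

0.8 mOsm/kg

Calculated osmolality = 2·Na + glucose + urea
= 2·141 + 5.9 + 24.3
= 282 + 5.90 + 24.30
= 312.2 mOsm/kg ≈ 312.2 mOsm/kg
Osmolar gap = measured − calculated = 313 − 312.2 = 0.8 mOsm/kg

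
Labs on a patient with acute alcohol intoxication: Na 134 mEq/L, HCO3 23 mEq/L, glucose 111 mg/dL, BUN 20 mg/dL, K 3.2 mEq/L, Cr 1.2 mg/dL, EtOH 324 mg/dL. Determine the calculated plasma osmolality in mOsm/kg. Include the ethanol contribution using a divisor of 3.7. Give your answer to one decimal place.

368.9 mOsm/kg

Calculated osmolality = 2·Na + glucose/18 + BUN/2.8 + ethanol/3.7
= 2·134 + 111/18 + 20/2.8 + 324/3.7
= 268 + 6.17 + 7.14 + 87.57
= 368.88 mOsm/kg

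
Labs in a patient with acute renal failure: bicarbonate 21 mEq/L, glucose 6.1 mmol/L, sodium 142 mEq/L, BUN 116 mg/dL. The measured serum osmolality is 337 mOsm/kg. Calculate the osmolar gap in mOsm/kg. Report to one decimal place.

5.5 mOsm/kg

Calculated osmolality = 2·Na + glucose + BUN/2.8
= 2·142 + 6.1 + 116/2.8
= 284 + 6.10 + 41.43
= 331.53 mOsm/kg ≈ 331.5 mOsm/kg
Osmolar gap = measured − calculated = 337 − 331.5 = 5.5 mOsm/kg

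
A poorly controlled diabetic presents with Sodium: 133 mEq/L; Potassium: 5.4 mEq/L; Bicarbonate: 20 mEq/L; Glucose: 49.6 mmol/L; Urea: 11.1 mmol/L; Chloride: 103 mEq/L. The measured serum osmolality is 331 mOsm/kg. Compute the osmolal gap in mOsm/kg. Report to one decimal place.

Calculated osmolality = 2·Na + glucose + urea
= 2·133 + 49.6 + 11.1
= 266 + 49.60 + 11.10
= 326.7 mOsm/kg ≈ 326.7 mOsm/kg
Osmolar gap = measured − calculated = 331 − 326.7 = 4.3 mOsm/kg

4.3 mOsm/kg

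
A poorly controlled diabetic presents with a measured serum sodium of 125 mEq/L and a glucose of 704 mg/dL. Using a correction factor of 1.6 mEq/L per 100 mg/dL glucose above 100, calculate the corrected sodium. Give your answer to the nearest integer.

Corrected Na = measured Na + 1.6 · (glucose − 100)/100
= 125 + 1.6 · (704 − 100)/100
= 125 + 9.7
= 134.7 mEq/L

135 mEq/L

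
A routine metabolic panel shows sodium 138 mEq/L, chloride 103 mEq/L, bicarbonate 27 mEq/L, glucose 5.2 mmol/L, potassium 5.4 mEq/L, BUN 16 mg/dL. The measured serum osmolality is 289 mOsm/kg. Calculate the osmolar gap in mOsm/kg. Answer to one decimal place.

Calculated osmolality = 2·Na + glucose + BUN/2.8
= 2·138 + 5.2 + 16/2.8
= 276 + 5.20 + 5.71
= 286.91 mOsm/kg ≈ 286.9 mOsm/kg
Osmolar gap = measured − calculated = 289 − 286.9 = 2.1 mOsm/kg

2.1 mOsm/kg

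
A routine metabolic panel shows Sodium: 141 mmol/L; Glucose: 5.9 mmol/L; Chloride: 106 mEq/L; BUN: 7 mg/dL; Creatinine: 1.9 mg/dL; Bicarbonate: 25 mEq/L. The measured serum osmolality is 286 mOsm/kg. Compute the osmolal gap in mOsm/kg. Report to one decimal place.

-4.4 mOsm/kg

Calculated osmolality = 2·Na + glucose + BUN/2.8
= 2·141 + 5.9 + 7/2.8
= 282 + 5.90 + 2.50
= 290.4 mOsm/kg ≈ 290.4 mOsm/kg
Osmolar gap = measured − calculated = 286 − 290.4 = -4.4 mOsm/kg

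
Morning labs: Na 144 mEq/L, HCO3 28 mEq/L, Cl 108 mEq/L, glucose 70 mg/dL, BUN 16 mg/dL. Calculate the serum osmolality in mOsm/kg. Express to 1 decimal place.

297.6 mOsm/kg

Calculated osmolality = 2·Na + glucose/18 + BUN/2.8
= 2·144 + 70/18 + 16/2.8
= 288 + 3.89 + 5.71
= 297.6 mOsm/kg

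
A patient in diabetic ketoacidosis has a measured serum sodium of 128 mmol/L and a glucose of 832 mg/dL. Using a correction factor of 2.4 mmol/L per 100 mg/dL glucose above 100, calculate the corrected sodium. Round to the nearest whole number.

Corrected Na = measured Na + 2.4 · (glucose − 100)/100
= 128 + 2.4 · (832 − 100)/100
= 128 + 17.6
= 145.6 mmol/L

146 mmol/L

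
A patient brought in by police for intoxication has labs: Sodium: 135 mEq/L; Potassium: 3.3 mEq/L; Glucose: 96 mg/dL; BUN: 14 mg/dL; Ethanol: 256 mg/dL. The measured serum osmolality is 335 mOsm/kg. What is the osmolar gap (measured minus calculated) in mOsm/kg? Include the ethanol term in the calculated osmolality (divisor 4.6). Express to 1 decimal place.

Calculated osmolality = 2·Na + glucose/18 + BUN/2.8 + ethanol/4.6
= 2·135 + 96/18 + 14/2.8 + 256/4.6
= 270 + 5.33 + 5 + 55.65
= 335.98 mOsm/kg ≈ 336.0 mOsm/kg
Osmolar gap = measured − calculated = 335 − 336.0 = -1.0 mOsm/kg

-1.0 mOsm/kg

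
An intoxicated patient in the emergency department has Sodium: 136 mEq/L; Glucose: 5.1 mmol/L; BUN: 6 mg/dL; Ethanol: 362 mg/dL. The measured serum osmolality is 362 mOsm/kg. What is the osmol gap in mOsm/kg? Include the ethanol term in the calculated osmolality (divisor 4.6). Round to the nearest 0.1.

Calculated osmolality = 2·Na + glucose + BUN/2.8 + ethanol/4.6
= 2·136 + 5.1 + 6/2.8 + 362/4.6
= 272 + 5.10 + 2.14 + 78.70
= 357.94 mOsm/kg ≈ 357.9 mOsm/kg
Osmolar gap = measured − calculated = 362 − 357.9 = 4.1 mOsm/kg

4.1 mOsm/kg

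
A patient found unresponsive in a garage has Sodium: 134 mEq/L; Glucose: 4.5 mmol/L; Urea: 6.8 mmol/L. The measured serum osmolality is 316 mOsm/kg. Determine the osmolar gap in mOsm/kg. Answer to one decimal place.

Calculated osmolality = 2·Na + glucose + urea
= 2·134 + 4.5 + 6.8
= 268 + 4.50 + 6.80
= 279.3 mOsm/kg ≈ 279.3 mOsm/kg
Osmolar gap = measured − calculated = 316 − 279.3 = 36.7 mOsm/kg

36.7 mOsm/kg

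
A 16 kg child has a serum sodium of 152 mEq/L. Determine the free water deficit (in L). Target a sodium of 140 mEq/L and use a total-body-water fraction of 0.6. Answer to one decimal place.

TBW = 0.6 · 16 = 9.6 L
Free water deficit = TBW · (Na/140 − 1)
= 9.6 · (152/140 − 1)
= 9.6 · 0.0857
= 0.82 L

0.8 L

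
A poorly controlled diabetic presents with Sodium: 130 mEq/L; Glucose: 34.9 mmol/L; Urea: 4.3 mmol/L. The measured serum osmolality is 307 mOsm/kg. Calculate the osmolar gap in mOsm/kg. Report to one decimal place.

Calculated osmolality = 2·Na + glucose + urea
= 2·130 + 34.9 + 4.3
= 260 + 34.90 + 4.30
= 299.2 mOsm/kg ≈ 299.2 mOsm/kg
Osmolar gap = measured − calculated = 307 − 299.2 = 7.8 mOsm/kg

7.8 mOsm/kg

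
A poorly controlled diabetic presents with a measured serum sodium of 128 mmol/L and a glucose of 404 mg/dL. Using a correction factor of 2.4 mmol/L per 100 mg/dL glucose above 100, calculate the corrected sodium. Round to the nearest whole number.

Corrected Na = measured Na + 2.4 · (glucose − 100)/100
= 128 + 2.4 · (404 − 100)/100
= 128 + 7.3
= 135.3 mmol/L

135 mmol/L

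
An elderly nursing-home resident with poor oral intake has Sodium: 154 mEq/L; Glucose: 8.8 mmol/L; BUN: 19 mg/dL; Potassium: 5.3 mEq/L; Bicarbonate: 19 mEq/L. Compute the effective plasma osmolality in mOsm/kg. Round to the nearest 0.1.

316.8 mOsm/kg

Effective osmolality excludes urea (freely permeant across cell membranes):
2·Na + glucose
= 2·154 + 8.8
= 308 + 8.8
= 316.8 mOsm/kg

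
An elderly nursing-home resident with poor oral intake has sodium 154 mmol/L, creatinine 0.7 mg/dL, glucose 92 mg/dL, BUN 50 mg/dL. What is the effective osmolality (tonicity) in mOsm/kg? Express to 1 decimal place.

313.1 mOsm/kg

Effective osmolality excludes urea (freely permeant across cell membranes):
2·Na + glucose/18
= 2·154 + 92/18
= 308 + 5.11
= 313.11 mOsm/kg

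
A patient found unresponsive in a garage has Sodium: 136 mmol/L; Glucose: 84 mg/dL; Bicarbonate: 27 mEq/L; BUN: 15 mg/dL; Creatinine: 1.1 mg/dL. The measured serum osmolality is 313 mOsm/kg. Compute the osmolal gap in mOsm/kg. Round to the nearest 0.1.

31.0 mOsm/kg

Calculated osmolality = 2·Na + glucose/18 + BUN/2.8
= 2·136 + 84/18 + 15/2.8
= 272 + 4.67 + 5.36
= 282.03 mOsm/kg ≈ 282.0 mOsm/kg
Osmolar gap = measured − calculated = 313 − 282.0 = 31.0 mOsm/kg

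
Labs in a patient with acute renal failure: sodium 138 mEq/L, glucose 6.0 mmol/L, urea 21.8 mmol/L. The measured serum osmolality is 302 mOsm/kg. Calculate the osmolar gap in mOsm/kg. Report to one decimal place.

-1.8 mOsm/kg

Calculated osmolality = 2·Na + glucose + urea
= 2·138 + 6 + 21.8
= 276 + 6 + 21.80
= 303.8 mOsm/kg ≈ 303.8 mOsm/kg
Osmolar gap = measured − calculated = 302 − 303.8 = -1.8 mOsm/kg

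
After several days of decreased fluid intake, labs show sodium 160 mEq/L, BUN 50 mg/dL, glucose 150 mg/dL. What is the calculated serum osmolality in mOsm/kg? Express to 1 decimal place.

Calculated osmolality = 2·Na + glucose/18 + BUN/2.8
= 2·160 + 150/18 + 50/2.8
= 320 + 8.33 + 17.86
= 346.19 mOsm/kg

346.2 mOsm/kg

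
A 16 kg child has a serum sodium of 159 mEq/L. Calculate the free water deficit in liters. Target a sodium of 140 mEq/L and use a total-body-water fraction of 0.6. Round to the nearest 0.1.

TBW = 0.6 · 16 = 9.6 L
Free water deficit = TBW · (Na/140 − 1)
= 9.6 · (159/140 − 1)
= 9.6 · 0.1357
= 1.3 L

1.3 L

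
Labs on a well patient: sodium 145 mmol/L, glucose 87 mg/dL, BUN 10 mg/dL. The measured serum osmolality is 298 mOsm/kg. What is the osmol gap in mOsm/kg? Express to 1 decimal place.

-0.4 mOsm/kg

Calculated osmolality = 2·Na + glucose/18 + BUN/2.8
= 2·145 + 87/18 + 10/2.8
= 290 + 4.83 + 3.57
= 298.4 mOsm/kg ≈ 298.4 mOsm/kg
Osmolar gap = measured − calculated = 298 − 298.4 = -0.4 mOsm/kg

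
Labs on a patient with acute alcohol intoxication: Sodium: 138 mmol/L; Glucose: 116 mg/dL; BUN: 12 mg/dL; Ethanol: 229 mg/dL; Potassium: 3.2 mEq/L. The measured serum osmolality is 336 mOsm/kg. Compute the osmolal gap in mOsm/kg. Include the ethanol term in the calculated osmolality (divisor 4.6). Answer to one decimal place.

-0.5 mOsm/kg

Calculated osmolality = 2·Na + glucose/18 + BUN/2.8 + ethanol/4.6
= 2·138 + 116/18 + 12/2.8 + 229/4.6
= 276 + 6.44 + 4.29 + 49.78
= 336.51 mOsm/kg ≈ 336.5 mOsm/kg
Osmolar gap = measured − calculated = 336 − 336.5 = -0.5 mOsm/kg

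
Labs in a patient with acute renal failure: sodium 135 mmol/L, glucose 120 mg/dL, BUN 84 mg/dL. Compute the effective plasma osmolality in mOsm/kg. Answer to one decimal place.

276.7 mOsm/kg

Effective osmolality excludes urea (freely permeant across cell membranes):
2·Na + glucose/18
= 2·135 + 120/18
= 270 + 6.67
= 276.67 mOsm/kg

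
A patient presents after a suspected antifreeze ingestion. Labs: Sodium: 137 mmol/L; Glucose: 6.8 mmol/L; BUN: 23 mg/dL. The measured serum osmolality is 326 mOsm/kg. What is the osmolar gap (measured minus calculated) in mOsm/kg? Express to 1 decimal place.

37.0 mOsm/kg

Calculated osmolality = 2·Na + glucose + BUN/2.8
= 2·137 + 6.8 + 23/2.8
= 274 + 6.80 + 8.21
= 289.01 mOsm/kg ≈ 289.0 mOsm/kg
Osmolar gap = measured − calculated = 326 − 289.0 = 37.0 mOsm/kg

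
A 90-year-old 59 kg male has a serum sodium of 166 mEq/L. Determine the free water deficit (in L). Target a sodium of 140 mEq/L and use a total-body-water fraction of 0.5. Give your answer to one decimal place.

TBW = 0.5 · 59 = 29.5 L
Free water deficit = TBW · (Na/140 − 1)
= 29.5 · (166/140 − 1)
= 29.5 · 0.1857
= 5.48 L

5.5 L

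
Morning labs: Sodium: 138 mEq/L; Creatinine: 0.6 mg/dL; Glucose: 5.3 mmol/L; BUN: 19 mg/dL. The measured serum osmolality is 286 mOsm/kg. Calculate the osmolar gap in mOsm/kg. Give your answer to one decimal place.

Calculated osmolality = 2·Na + glucose + BUN/2.8
= 2·138 + 5.3 + 19/2.8
= 276 + 5.30 + 6.79
= 288.09 mOsm/kg ≈ 288.1 mOsm/kg
Osmolar gap = measured − calculated = 286 − 288.1 = -2.1 mOsm/kg

-2.1 mOsm/kg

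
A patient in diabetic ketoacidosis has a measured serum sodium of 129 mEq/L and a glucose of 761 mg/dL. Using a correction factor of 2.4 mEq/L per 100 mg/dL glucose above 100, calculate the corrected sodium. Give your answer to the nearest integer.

145 mEq/L

Corrected Na = measured Na + 2.4 · (glucose − 100)/100
= 129 + 2.4 · (761 − 100)/100
= 129 + 15.9
= 144.9 mEq/L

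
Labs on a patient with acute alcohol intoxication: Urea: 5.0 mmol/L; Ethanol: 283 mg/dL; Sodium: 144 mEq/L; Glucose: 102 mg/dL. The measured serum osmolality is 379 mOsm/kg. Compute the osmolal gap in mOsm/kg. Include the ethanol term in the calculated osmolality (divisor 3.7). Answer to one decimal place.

Calculated osmolality = 2·Na + glucose/18 + urea + ethanol/3.7
= 2·144 + 102/18 + 5 + 283/3.7
= 288 + 5.67 + 5 + 76.49
= 375.16 mOsm/kg ≈ 375.2 mOsm/kg
Osmolar gap = measured − calculated = 379 − 375.2 = 3.8 mOsm/kg

3.8 mOsm/kg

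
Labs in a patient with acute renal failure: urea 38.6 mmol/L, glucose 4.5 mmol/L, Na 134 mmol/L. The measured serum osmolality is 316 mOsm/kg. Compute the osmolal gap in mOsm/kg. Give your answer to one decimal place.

4.9 mOsm/kg

Calculated osmolality = 2·Na + glucose + urea
= 2·134 + 4.5 + 38.6
= 268 + 4.50 + 38.60
= 311.1 mOsm/kg ≈ 311.1 mOsm/kg
Osmolar gap = measured − calculated = 316 − 311.1 = 4.9 mOsm/kg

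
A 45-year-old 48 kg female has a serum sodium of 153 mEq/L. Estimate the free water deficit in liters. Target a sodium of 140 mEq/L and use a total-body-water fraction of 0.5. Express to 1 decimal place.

TBW = 0.5 · 48 = 24 L
Free water deficit = TBW · (Na/140 − 1)
= 24 · (153/140 − 1)
= 24 · 0.0929
= 2.23 L

2.2 L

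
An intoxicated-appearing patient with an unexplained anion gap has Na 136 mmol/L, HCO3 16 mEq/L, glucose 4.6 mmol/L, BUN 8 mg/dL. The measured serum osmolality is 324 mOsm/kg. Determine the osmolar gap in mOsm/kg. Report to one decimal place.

44.5 mOsm/kg

Calculated osmolality = 2·Na + glucose + BUN/2.8
= 2·136 + 4.6 + 8/2.8
= 272 + 4.60 + 2.86
= 279.46 mOsm/kg ≈ 279.5 mOsm/kg
Osmolar gap = measured − calculated = 324 − 279.5 = 44.5 mOsm/kg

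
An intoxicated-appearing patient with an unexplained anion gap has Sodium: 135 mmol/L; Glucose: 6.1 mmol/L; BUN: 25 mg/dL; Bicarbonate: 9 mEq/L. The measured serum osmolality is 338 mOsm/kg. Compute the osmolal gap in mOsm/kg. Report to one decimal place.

53.0 mOsm/kg

Calculated osmolality = 2·Na + glucose + BUN/2.8
= 2·135 + 6.1 + 25/2.8
= 270 + 6.10 + 8.93
= 285.03 mOsm/kg ≈ 285.0 mOsm/kg
Osmolar gap = measured − calculated = 338 − 285.0 = 53.0 mOsm/kg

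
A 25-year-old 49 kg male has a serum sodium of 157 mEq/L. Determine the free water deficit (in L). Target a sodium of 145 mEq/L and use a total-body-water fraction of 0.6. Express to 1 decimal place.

2.4 L

TBW = 0.6 · 49 = 29.4 L
Free water deficit = TBW · (Na/145 − 1)
= 29.4 · (157/145 − 1)
= 29.4 · 0.0828
= 2.43 L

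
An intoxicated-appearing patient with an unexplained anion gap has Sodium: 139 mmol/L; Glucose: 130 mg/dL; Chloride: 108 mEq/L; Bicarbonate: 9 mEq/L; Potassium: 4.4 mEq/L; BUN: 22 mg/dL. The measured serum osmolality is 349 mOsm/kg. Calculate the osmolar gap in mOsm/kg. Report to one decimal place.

55.9 mOsm/kg

Calculated osmolality = 2·Na + glucose/18 + BUN/2.8
= 2·139 + 130/18 + 22/2.8
= 278 + 7.22 + 7.86
= 293.08 mOsm/kg ≈ 293.1 mOsm/kg
Osmolar gap = measured − calculated = 349 − 293.1 = 55.9 mOsm/kg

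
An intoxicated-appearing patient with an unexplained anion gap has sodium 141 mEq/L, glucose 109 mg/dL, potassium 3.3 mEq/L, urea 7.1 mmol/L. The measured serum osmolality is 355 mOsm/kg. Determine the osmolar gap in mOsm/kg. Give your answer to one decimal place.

59.8 mOsm/kg

Calculated osmolality = 2·Na + glucose/18 + urea
= 2·141 + 109/18 + 7.1
= 282 + 6.06 + 7.10
= 295.16 mOsm/kg ≈ 295.2 mOsm/kg
Osmolar gap = measured − calculated = 355 − 295.2 = 59.8 mOsm/kg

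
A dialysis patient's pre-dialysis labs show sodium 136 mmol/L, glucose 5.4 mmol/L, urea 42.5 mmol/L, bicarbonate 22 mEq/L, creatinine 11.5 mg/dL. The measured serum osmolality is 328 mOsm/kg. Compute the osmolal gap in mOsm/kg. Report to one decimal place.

8.1 mOsm/kg

Calculated osmolality = 2·Na + glucose + urea
= 2·136 + 5.4 + 42.5
= 272 + 5.40 + 42.50
= 319.9 mOsm/kg ≈ 319.9 mOsm/kg
Osmolar gap = measured − calculated = 328 − 319.9 = 8.1 mOsm/kg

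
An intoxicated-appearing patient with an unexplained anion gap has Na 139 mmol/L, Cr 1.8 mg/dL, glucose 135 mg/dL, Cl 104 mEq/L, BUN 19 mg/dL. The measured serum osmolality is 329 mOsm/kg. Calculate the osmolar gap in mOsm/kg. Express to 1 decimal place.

36.7 mOsm/kg

Calculated osmolality = 2·Na + glucose/18 + BUN/2.8
= 2·139 + 135/18 + 19/2.8
= 278 + 7.50 + 6.79
= 292.29 mOsm/kg ≈ 292.3 mOsm/kg
Osmolar gap = measured − calculated = 329 − 292.3 = 36.7 mOsm/kg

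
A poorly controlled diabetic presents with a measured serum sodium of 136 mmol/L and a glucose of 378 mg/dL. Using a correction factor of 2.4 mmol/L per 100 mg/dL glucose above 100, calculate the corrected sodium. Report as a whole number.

Corrected Na = measured Na + 2.4 · (glucose − 100)/100
= 136 + 2.4 · (378 − 100)/100
= 136 + 6.7
= 142.7 mmol/L

143 mmol/L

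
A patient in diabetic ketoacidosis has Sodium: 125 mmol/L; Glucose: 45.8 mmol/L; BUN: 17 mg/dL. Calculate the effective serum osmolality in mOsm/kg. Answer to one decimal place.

Effective osmolality excludes urea (freely permeant across cell membranes):
2·Na + glucose
= 2·125 + 45.8
= 250 + 45.8
= 295.8 mOsm/kg

295.8 mOsm/kg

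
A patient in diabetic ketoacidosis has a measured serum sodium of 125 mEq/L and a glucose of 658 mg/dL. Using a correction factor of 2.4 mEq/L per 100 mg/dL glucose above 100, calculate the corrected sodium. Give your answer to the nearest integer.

138 mEq/L

Corrected Na = measured Na + 2.4 · (glucose − 100)/100
= 125 + 2.4 · (658 − 100)/100
= 125 + 13.4
= 138.4 mEq/L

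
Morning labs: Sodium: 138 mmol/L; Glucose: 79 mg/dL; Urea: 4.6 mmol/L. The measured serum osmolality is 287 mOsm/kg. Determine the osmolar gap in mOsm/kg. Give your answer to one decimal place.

Calculated osmolality = 2·Na + glucose/18 + urea
= 2·138 + 79/18 + 4.6
= 276 + 4.39 + 4.60
= 284.99 mOsm/kg ≈ 285.0 mOsm/kg
Osmolar gap = measured − calculated = 287 − 285.0 = 2.0 mOsm/kg

2.0 mOsm/kg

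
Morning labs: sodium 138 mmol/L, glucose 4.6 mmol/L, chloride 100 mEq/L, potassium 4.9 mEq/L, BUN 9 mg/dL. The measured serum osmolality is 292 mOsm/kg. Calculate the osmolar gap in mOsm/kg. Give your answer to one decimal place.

8.2 mOsm/kg

Calculated osmolality = 2·Na + glucose + BUN/2.8
= 2·138 + 4.6 + 9/2.8
= 276 + 4.60 + 3.21
= 283.81 mOsm/kg ≈ 283.8 mOsm/kg
Osmolar gap = measured − calculated = 292 − 283.8 = 8.2 mOsm/kg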